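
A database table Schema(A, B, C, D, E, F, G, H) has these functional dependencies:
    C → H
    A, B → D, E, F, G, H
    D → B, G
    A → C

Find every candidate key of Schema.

{A, B}, {A, D}

No FD produces {A}, so it must be in every candidate key.
{A, B}⁺ = {A, B, C, D, E, F, G, H}, which is every attribute, so {A, B} is a candidate key.
{A, D}⁺ = {A, B, C, D, E, F, G, H}, which is every attribute, so {A, D} is a candidate key.
Any other superkey properly contains one of these, so there are no further candidate keys.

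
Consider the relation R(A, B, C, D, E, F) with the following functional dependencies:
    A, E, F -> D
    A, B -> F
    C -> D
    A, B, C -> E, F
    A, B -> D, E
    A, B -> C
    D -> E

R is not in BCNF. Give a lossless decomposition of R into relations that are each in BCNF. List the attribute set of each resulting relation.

Candidate key of the original relation: {A, B}.
{A, B, C, D, E, F}: {A, E, F} determines {A, D, E, F} here but is not a superkey — split on A, E, F -> D, giving {A, D, E, F} and {A, B, C, E, F}.
{A, D, E, F}: {D} determines {D, E} here but is not a superkey — split on D -> E, giving {D, E} and {A, D, F}.
{D, E} is in BCNF.
{A, D, F} is in BCNF.
{A, B, C, E, F}: {C} determines {C, E} here but is not a superkey — split on C -> E, giving {C, E} and {A, B, C, F}.
{C, E} is in BCNF.
{A, B, C, F} is in BCNF.

{A, B, C, F}; {A, D, F}; {C, E}; {D, E}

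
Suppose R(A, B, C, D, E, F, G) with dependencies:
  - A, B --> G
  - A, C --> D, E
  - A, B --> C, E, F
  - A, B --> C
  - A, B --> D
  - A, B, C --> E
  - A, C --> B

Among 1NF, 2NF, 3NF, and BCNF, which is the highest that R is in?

Candidate keys: {A, B}, {A, C}. Prime attributes: {A, B, C}.
Every FD has a superkey on the left, so the relation is in BCNF.

BCNF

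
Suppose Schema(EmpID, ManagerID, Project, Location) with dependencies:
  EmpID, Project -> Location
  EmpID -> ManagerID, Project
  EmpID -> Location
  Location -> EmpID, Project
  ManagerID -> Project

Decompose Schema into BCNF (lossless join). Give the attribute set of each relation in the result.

{EmpID, Location, ManagerID}; {ManagerID, Project}

Candidate keys of the original relation: {EmpID}, {Location}.
In {EmpID, Location, ManagerID, Project}, {ManagerID} is not a superkey ({ManagerID}⁺ restricted to this set is {ManagerID, Project}), so split on ManagerID -> Project into {ManagerID, Project} and {EmpID, Location, ManagerID}.
{ManagerID, Project} is in BCNF.
{EmpID, Location, ManagerID} is in BCNF.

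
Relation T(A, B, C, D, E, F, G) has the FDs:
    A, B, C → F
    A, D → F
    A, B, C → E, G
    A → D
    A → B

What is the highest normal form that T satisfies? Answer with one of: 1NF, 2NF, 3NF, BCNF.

Candidate key: {A, C}. Prime attributes: {A, C}.
A, D → F: {A, D}⁺ = {A, B, D, F}, which is not all of the attributes, so the left side is not a superkey — BCNF is violated.
A, D → F determines the non-prime attribute {F} from a non-superkey — 3NF is violated.
{A} is a proper subset of the key {A, C}, and {A}⁺ contains the non-prime attributes {B, D, F} — a partial dependency, so 2NF is violated.

1NF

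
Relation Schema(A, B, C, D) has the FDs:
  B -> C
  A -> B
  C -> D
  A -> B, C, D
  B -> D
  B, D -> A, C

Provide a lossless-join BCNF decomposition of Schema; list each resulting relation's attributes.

{A, B, C}; {C, D}

Candidate keys of the original relation: {A}, {B}.
In {A, B, C, D}, {C} is not a superkey ({C}⁺ restricted to this set is {C, D}), so split on C -> D into {C, D} and {A, B, C}.
{C, D}: every determinant is a superkey — BCNF.
{A, B, C}: every determinant is a superkey — BCNF.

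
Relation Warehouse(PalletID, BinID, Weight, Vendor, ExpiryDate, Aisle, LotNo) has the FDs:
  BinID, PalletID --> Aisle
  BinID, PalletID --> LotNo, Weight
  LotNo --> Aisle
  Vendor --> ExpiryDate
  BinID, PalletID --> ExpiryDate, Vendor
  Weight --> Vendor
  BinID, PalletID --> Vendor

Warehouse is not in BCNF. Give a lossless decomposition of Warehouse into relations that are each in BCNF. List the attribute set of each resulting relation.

Candidate key of the original relation: {BinID, PalletID}.
{Aisle, BinID, ExpiryDate, LotNo, PalletID, Vendor, Weight}: {LotNo} determines {Aisle, LotNo} here but is not a superkey — split on LotNo --> Aisle, giving {Aisle, LotNo} and {BinID, ExpiryDate, LotNo, PalletID, Vendor, Weight}.
{Aisle, LotNo} has no BCNF violation.
{BinID, ExpiryDate, LotNo, PalletID, Vendor, Weight}: {Vendor} determines {ExpiryDate, Vendor} here but is not a superkey — split on Vendor --> ExpiryDate, giving {ExpiryDate, Vendor} and {BinID, LotNo, PalletID, Vendor, Weight}.
{ExpiryDate, Vendor} has no BCNF violation.
{BinID, LotNo, PalletID, Vendor, Weight}: {Weight} determines {Vendor, Weight} here but is not a superkey — split on Weight --> Vendor, giving {Vendor, Weight} and {BinID, LotNo, PalletID, Weight}.
{Vendor, Weight} has no BCNF violation.
{BinID, LotNo, PalletID, Weight} has no BCNF violation.

{Aisle, LotNo}; {BinID, LotNo, PalletID, Weight}; {ExpiryDate, Vendor}; {Vendor, Weight}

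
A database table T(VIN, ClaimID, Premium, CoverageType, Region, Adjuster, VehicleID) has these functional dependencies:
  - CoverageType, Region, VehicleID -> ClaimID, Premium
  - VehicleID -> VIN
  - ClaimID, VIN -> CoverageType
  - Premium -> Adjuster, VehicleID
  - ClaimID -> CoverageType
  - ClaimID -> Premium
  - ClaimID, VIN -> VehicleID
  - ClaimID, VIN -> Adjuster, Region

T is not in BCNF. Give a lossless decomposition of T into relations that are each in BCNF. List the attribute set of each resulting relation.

Candidate keys of the original relation: {ClaimID}, {CoverageType, Premium, Region}, {CoverageType, Region, VehicleID}.
Within {Adjuster, ClaimID, CoverageType, Premium, Region, VIN, VehicleID}: {VehicleID}⁺ ∩ {Adjuster, ClaimID, CoverageType, Premium, Region, VIN, VehicleID} = {VIN, VehicleID}, not the whole set, so VehicleID -> VIN violates BCNF; decompose into {VIN, VehicleID} and {Adjuster, ClaimID, CoverageType, Premium, Region, VehicleID}.
{VIN, VehicleID} is in BCNF.
Within {Adjuster, ClaimID, CoverageType, Premium, Region, VehicleID}: {Premium}⁺ ∩ {Adjuster, ClaimID, CoverageType, Premium, Region, VehicleID} = {Adjuster, Premium, VehicleID}, not the whole set, so Premium -> Adjuster, VehicleID violates BCNF; decompose into {Adjuster, Premium, VehicleID} and {ClaimID, CoverageType, Premium, Region}.
{Adjuster, Premium, VehicleID} is in BCNF.
{ClaimID, CoverageType, Premium, Region} is in BCNF.

{Adjuster, Premium, VehicleID}; {ClaimID, CoverageType, Premium, Region}; {VIN, VehicleID}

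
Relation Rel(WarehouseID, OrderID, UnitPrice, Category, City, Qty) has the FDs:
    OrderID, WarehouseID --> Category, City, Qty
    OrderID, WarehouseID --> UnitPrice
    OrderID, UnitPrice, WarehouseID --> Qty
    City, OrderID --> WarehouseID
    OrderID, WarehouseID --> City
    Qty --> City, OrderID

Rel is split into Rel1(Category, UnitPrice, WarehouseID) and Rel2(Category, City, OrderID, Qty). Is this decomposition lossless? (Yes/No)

Rel1 ∩ Rel2 = {Category}; its closure under F is {Category}.
The closure covers neither Rel1 nor Rel2 entirely; the join is not lossless.

No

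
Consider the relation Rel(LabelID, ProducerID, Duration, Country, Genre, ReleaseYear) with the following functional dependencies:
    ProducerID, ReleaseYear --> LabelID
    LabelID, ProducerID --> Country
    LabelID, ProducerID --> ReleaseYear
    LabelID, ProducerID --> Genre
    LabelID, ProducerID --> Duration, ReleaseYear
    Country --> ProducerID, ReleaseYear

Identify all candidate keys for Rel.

Closure of {Country} is {Country, Duration, Genre, LabelID, ProducerID, ReleaseYear}, the whole schema; {Country} is a candidate key.
Closure of {LabelID, ProducerID} is {Country, Duration, Genre, LabelID, ProducerID, ReleaseYear}, the whole schema; {LabelID, ProducerID} is a candidate key.
Closure of {ProducerID, ReleaseYear} is {Country, Duration, Genre, LabelID, ProducerID, ReleaseYear}, the whole schema; {ProducerID, ReleaseYear} is a candidate key.
No proper subset of any of these is a key, and no other minimal superkey exists.

{Country}, {LabelID, ProducerID}, {ProducerID, ReleaseYear}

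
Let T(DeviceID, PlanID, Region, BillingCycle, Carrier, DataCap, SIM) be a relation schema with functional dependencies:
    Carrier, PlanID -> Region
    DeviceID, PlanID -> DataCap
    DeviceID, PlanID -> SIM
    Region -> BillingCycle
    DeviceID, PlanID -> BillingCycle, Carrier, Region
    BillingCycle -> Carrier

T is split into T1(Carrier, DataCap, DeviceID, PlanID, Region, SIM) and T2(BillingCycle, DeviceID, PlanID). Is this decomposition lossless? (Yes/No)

Yes

The shared attributes are {DeviceID, PlanID} and {DeviceID, PlanID}⁺ = {BillingCycle, Carrier, DataCap, DeviceID, PlanID, Region, SIM}.
Since T1 ⊆ {BillingCycle, Carrier, DataCap, DeviceID, PlanID, Region, SIM}, the intersection is a superkey of T1; the decomposition is lossless.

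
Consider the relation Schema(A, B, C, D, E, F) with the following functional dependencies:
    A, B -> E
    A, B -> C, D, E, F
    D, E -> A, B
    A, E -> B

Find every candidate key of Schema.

Closure of {A, B} is {A, B, C, D, E, F}, the whole schema; {A, B} is a candidate key.
Closure of {A, E} is {A, B, C, D, E, F}, the whole schema; {A, E} is a candidate key.
Closure of {D, E} is {A, B, C, D, E, F}, the whole schema; {D, E} is a candidate key.
These are minimal and exhaustive — every other superkey contains one of them.

{A, B}, {A, E}, {D, E}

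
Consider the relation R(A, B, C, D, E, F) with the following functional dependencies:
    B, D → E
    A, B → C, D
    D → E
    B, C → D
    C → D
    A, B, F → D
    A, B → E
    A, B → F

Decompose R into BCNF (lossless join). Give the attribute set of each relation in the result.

{A, B, C, F}; {B, D}; {C, D}; {D, E}

Candidate key of the original relation: {A, B}.
{A, B, C, D, E, F}: {B, D} determines {B, D, E} here but is not a superkey — split on B, D → E, giving {B, D, E} and {A, B, C, D, F}.
{B, D, E}: {D} determines {D, E} here but is not a superkey — split on D → E, giving {D, E} and {B, D}.
{D, E}: every determinant is a superkey — BCNF.
{B, D}: every determinant is a superkey — BCNF.
{A, B, C, D, F}: {B, C} determines {B, C, D} here but is not a superkey — split on B, C → D, giving {B, C, D} and {A, B, C, F}.
{B, C, D}: {C} determines {C, D} here but is not a superkey — split on C → D, giving {C, D} and {B, C}.
{C, D}: every determinant is a superkey — BCNF.
{B, C}: every determinant is a superkey — BCNF.
{A, B, C, F}: every determinant is a superkey — BCNF.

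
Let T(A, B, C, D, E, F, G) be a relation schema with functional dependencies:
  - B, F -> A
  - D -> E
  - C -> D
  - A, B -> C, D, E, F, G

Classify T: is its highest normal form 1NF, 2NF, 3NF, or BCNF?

Candidate keys: {A, B}, {B, F}. Prime attributes: {A, B, F}.
For D -> E we have {D}⁺ = {D, E}; {D} is not a superkey, so BCNF fails.
D -> E has non-prime {E} on the right and a non-superkey on the left, so 3NF fails.
No non-prime attribute depends on a proper subset of any candidate key, so 2NF holds.

2NF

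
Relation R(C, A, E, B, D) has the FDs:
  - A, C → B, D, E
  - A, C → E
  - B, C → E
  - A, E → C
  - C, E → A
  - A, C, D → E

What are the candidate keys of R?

{A, C}⁺ = {A, B, C, D, E}, which is every attribute, so {A, C} is a candidate key.
{A, E}⁺ = {A, B, C, D, E}, which is every attribute, so {A, E} is a candidate key.
{B, C}⁺ = {A, B, C, D, E}, which is every attribute, so {B, C} is a candidate key.
{C, E}⁺ = {A, B, C, D, E}, which is every attribute, so {C, E} is a candidate key.
These are minimal and exhaustive — every other superkey contains one of them.

{A, C}, {A, E}, {B, C}, {C, E}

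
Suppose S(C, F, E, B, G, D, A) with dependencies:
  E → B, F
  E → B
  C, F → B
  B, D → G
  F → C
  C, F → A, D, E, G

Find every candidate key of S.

{E}, {F}

{E}⁺ = {A, B, C, D, E, F, G}, which is every attribute, so {E} is a candidate key.
{F}⁺ = {A, B, C, D, E, F, G}, which is every attribute, so {F} is a candidate key.
These are minimal and exhaustive — every other superkey contains one of them.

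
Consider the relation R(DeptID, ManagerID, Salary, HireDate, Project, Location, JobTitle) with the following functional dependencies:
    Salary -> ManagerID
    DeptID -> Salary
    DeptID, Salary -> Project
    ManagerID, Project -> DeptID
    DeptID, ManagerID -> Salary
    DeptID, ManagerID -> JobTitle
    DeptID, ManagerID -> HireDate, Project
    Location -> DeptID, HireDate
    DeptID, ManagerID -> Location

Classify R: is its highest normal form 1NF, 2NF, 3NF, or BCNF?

3NF

Candidate keys: {DeptID}, {Location}, {ManagerID, Project}, {Project, Salary}. Prime attributes: {DeptID, Location, ManagerID, Project, Salary}.
Salary -> ManagerID breaks BCNF: {Salary}⁺ = {ManagerID, Salary}, so {Salary} is not a superkey.
Since {ManagerID} ⊆ prime attributes and every other non-superkey FD also has a prime right side, the schema is in 3NF.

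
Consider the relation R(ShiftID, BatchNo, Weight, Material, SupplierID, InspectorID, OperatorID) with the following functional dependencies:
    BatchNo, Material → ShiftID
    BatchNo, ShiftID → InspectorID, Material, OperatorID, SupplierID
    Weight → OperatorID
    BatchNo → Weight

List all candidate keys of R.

{BatchNo, Material}, {BatchNo, ShiftID}

{BatchNo} never appears on the right of any FD, so every key must include it.
Closure of {BatchNo, Material} is {BatchNo, InspectorID, Material, OperatorID, ShiftID, SupplierID, Weight}, the whole schema; {BatchNo, Material} is a candidate key.
Closure of {BatchNo, ShiftID} is {BatchNo, InspectorID, Material, OperatorID, ShiftID, SupplierID, Weight}, the whole schema; {BatchNo, ShiftID} is a candidate key.
These are minimal and exhaustive — every other superkey contains one of them.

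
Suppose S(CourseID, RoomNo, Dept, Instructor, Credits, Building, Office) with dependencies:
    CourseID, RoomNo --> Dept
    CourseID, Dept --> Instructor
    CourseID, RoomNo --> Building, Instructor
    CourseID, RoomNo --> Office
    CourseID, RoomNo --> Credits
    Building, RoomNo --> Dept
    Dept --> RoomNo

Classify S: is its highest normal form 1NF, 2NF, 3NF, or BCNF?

Candidate keys: {CourseID, Dept}, {CourseID, RoomNo}. Prime attributes: {CourseID, Dept, RoomNo}.
For Building, RoomNo --> Dept we have {Building, RoomNo}⁺ = {Building, Dept, RoomNo}; {Building, RoomNo} is not a superkey, so BCNF fails.
Since {Dept} ⊆ prime attributes and every other non-superkey FD also has a prime right side, the schema is in 3NF.

3NF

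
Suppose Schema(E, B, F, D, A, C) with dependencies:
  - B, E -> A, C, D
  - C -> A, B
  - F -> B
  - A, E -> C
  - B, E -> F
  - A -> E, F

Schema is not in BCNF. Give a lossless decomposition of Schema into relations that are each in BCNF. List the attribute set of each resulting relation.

Candidate keys of the original relation: {A}, {B, E}, {C}, {E, F}.
{A, B, C, D, E, F}: {F} determines {B, F} here but is not a superkey — split on F -> B, giving {B, F} and {A, C, D, E, F}.
{B, F}: every determinant is a superkey — BCNF.
{A, C, D, E, F}: every determinant is a superkey — BCNF.

{A, C, D, E, F}; {B, F}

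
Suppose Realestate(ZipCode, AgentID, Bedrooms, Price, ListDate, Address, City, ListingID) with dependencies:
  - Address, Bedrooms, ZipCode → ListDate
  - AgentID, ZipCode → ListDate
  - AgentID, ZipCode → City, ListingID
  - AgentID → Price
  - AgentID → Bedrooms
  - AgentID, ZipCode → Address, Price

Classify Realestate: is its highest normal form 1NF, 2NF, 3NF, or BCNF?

Candidate key: {AgentID, ZipCode}. Prime attributes: {AgentID, ZipCode}.
For Address, Bedrooms, ZipCode → ListDate we have {Address, Bedrooms, ZipCode}⁺ = {Address, Bedrooms, ListDate, ZipCode}; {Address, Bedrooms, ZipCode} is not a superkey, so BCNF fails.
Because {ListDate} is non-prime and the left side of Address, Bedrooms, ZipCode → ListDate is not a superkey, the relation is not in 3NF.
{AgentID} is a proper subset of the key {AgentID, ZipCode}, and {AgentID}⁺ contains the non-prime attributes {Bedrooms, Price} — a partial dependency, so 2NF is violated.

1NF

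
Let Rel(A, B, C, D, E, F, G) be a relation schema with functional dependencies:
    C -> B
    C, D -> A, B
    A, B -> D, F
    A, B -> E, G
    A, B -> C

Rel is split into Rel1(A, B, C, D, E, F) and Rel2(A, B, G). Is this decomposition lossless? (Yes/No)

Yes

Common attributes: {A, B}; their closure is {A, B, C, D, E, F, G}.
Rel1 is contained in that closure, so Rel1 ∩ Rel2 -> Rel1 holds and the join is lossless.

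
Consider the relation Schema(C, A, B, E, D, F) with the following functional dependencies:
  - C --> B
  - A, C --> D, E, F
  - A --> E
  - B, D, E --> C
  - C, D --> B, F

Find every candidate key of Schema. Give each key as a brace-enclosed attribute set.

{A, B, D}, {A, C}

{A} never appears on the right of any FD, so every key must include it.
Closure of {A, C} is {A, B, C, D, E, F}, the whole schema; {A, C} is a candidate key.
Closure of {A, B, D} is {A, B, C, D, E, F}, the whole schema; {A, B, D} is a candidate key.
These are minimal and exhaustive — every other superkey contains one of them.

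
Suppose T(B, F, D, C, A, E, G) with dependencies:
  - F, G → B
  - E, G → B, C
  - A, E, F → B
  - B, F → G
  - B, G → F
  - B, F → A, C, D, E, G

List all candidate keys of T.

Closure of {B, F} is {A, B, C, D, E, F, G}, the whole schema; {B, F} is a candidate key.
Closure of {B, G} is {A, B, C, D, E, F, G}, the whole schema; {B, G} is a candidate key.
Closure of {E, G} is {A, B, C, D, E, F, G}, the whole schema; {E, G} is a candidate key.
Closure of {F, G} is {A, B, C, D, E, F, G}, the whole schema; {F, G} is a candidate key.
Closure of {A, E, F} is {A, B, C, D, E, F, G}, the whole schema; {A, E, F} is a candidate key.
Any other superkey properly contains one of these, so there are no further candidate keys.

{A, E, F}, {B, F}, {B, G}, {E, G}, {F, G}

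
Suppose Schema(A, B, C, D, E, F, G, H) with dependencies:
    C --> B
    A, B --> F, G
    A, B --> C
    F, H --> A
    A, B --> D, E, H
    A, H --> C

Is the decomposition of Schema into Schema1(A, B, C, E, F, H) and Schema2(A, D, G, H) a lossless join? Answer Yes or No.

The shared attributes are {A, H} and {A, H}⁺ = {A, B, C, D, E, F, G, H}.
Schema1 is contained in that closure, so Schema1 ∩ Schema2 --> Schema1 holds and the join is lossless.

Yes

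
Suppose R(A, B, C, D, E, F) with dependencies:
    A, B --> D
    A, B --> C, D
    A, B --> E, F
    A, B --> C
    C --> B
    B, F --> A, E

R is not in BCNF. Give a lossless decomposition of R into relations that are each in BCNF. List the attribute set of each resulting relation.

Candidate keys of the original relation: {A, B}, {A, C}, {B, F}, {C, F}.
In {A, B, C, D, E, F}, {C} is not a superkey ({C}⁺ restricted to this set is {B, C}), so split on C --> B into {B, C} and {A, C, D, E, F}.
{B, C}: every determinant is a superkey — BCNF.
{A, C, D, E, F}: every determinant is a superkey — BCNF.

{A, C, D, E, F}; {B, C}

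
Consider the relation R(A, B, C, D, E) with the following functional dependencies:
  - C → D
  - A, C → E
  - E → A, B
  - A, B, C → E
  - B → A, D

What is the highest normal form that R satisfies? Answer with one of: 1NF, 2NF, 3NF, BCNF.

Candidate keys: {A, C}, {B, C}, {C, E}. Prime attributes: {A, B, C, E}.
C → D: {C}⁺ = {C, D}, which is not all of the attributes, so the left side is not a superkey — BCNF is violated.
C → D has non-prime {D} on the right and a non-superkey on the left, so 3NF fails.
Since {C} ⊂ {A, C} and {C}⁺ ⊇ {D} with {D} non-prime, there is a partial dependency; 2NF fails.

1NF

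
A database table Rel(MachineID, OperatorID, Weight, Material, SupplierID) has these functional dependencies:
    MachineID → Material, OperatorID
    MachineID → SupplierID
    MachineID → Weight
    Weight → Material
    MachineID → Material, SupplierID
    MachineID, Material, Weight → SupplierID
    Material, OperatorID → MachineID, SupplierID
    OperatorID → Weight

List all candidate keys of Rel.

{MachineID}⁺ = {MachineID, Material, OperatorID, SupplierID, Weight}, which is every attribute, so {MachineID} is a candidate key.
{OperatorID}⁺ = {MachineID, Material, OperatorID, SupplierID, Weight}, which is every attribute, so {OperatorID} is a candidate key.
These are minimal and exhaustive — every other superkey contains one of them.

{MachineID}, {OperatorID}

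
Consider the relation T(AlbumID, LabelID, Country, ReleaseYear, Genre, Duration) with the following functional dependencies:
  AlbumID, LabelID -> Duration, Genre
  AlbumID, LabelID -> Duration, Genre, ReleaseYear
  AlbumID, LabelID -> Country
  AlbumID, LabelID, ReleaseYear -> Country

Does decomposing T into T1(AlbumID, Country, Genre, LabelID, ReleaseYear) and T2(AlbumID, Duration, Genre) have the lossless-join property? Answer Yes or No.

T1 ∩ T2 = {AlbumID, Genre}; its closure under F is {AlbumID, Genre}.
Neither T1 nor T2 is contained in that closure, so the decomposition is lossy.

No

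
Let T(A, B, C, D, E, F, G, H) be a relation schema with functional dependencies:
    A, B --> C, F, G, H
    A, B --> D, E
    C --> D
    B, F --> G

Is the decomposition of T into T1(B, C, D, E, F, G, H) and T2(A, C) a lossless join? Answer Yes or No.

No

T1 ∩ T2 = {C}; its closure under F is {C, D}.
T1 ⊄ {C, D} and T2 ⊄ {C, D}, so the split is lossy.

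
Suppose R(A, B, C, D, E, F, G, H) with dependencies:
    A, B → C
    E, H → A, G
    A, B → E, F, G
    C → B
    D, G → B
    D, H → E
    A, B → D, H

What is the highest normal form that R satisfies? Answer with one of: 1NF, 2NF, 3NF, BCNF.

3NF

Candidate keys: {A, B}, {A, C}, {A, D, G}, {B, E, H}, {C, E, H}, {D, H}. Prime attributes: {A, B, C, D, E, G, H}.
E, H → A, G breaks BCNF: {E, H}⁺ = {A, E, G, H}, so {E, H} is not a superkey.
But every attribute on its right side ({A, G}) is prime, and the same holds for every other non-superkey FD, so 3NF still holds.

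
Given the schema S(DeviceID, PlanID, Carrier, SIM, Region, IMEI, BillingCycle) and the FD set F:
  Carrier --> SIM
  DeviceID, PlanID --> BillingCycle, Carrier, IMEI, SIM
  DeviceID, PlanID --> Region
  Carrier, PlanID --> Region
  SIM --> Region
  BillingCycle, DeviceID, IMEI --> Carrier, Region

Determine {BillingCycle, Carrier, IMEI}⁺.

{BillingCycle, Carrier, IMEI, Region, SIM}

Start with {BillingCycle, Carrier, IMEI}.
Carrier --> SIM applies; add {SIM} → now {BillingCycle, Carrier, IMEI, SIM}.
SIM --> Region applies; add {Region} → now {BillingCycle, Carrier, IMEI, Region, SIM}.
No further FD applies.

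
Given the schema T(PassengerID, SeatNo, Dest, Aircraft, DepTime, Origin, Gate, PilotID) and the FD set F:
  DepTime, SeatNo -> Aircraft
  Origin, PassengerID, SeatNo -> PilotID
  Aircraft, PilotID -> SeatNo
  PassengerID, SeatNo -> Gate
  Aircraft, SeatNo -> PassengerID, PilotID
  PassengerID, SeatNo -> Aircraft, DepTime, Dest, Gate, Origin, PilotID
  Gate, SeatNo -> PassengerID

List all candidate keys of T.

{Aircraft, PilotID}, {Aircraft, SeatNo}, {DepTime, SeatNo}, {Gate, SeatNo}, {PassengerID, SeatNo}

{Aircraft, PilotID}⁺ = {Aircraft, DepTime, Dest, Gate, Origin, PassengerID, PilotID, SeatNo} — all of the relation — so {Aircraft, PilotID} is a candidate key.
{Aircraft, SeatNo}⁺ = {Aircraft, DepTime, Dest, Gate, Origin, PassengerID, PilotID, SeatNo} — all of the relation — so {Aircraft, SeatNo} is a candidate key.
{DepTime, SeatNo}⁺ = {Aircraft, DepTime, Dest, Gate, Origin, PassengerID, PilotID, SeatNo} — all of the relation — so {DepTime, SeatNo} is a candidate key.
{Gate, SeatNo}⁺ = {Aircraft, DepTime, Dest, Gate, Origin, PassengerID, PilotID, SeatNo} — all of the relation — so {Gate, SeatNo} is a candidate key.
{PassengerID, SeatNo}⁺ = {Aircraft, DepTime, Dest, Gate, Origin, PassengerID, PilotID, SeatNo} — all of the relation — so {PassengerID, SeatNo} is a candidate key.
These are minimal and exhaustive — every other superkey contains one of them.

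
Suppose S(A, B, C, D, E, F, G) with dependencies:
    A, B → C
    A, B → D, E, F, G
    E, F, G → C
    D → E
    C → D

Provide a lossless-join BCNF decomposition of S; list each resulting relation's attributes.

{A, B, E, F, G}; {C, D}; {C, F, G}; {D, E}

Candidate key of the original relation: {A, B}.
In {A, B, C, D, E, F, G}, {E, F, G} is not a superkey ({E, F, G}⁺ restricted to this set is {C, D, E, F, G}), so split on E, F, G → C, D into {C, D, E, F, G} and {A, B, E, F, G}.
In {C, D, E, F, G}, {D} is not a superkey ({D}⁺ restricted to this set is {D, E}), so split on D → E into {D, E} and {C, D, F, G}.
{D, E}: every determinant is a superkey — BCNF.
In {C, D, F, G}, {C} is not a superkey ({C}⁺ restricted to this set is {C, D}), so split on C → D into {C, D} and {C, F, G}.
{C, D}: every determinant is a superkey — BCNF.
{C, F, G}: every determinant is a superkey — BCNF.
{A, B, E, F, G}: every determinant is a superkey — BCNF.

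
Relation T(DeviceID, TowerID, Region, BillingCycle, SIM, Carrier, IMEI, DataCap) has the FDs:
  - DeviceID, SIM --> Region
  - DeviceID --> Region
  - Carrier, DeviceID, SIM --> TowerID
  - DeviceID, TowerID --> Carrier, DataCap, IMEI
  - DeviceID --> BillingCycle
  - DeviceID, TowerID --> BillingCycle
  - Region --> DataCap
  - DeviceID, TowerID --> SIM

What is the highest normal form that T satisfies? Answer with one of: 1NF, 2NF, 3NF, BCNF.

Candidate keys: {Carrier, DeviceID, SIM}, {DeviceID, TowerID}. Prime attributes: {Carrier, DeviceID, SIM, TowerID}.
For DeviceID, SIM --> Region we have {DeviceID, SIM}⁺ = {BillingCycle, DataCap, DeviceID, Region, SIM}; {DeviceID, SIM} is not a superkey, so BCNF fails.
DeviceID, SIM --> Region determines the non-prime attribute {Region} from a non-superkey — 3NF is violated.
Since {DeviceID} ⊂ {DeviceID, TowerID} and {DeviceID}⁺ ⊇ {BillingCycle, DataCap, Region} with {BillingCycle, DataCap, Region} non-prime, there is a partial dependency; 2NF fails.

1NF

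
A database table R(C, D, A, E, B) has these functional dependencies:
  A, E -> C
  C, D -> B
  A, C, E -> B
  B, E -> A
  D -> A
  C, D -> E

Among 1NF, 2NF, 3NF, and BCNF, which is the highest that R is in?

1NF

Candidate keys: {C, D}, {D, E}. Prime attributes: {C, D, E}.
A, E -> C: {A, E}⁺ = {A, B, C, E}, which is not all of the attributes, so the left side is not a superkey — BCNF is violated.
Because {B} is non-prime and the left side of A, C, E -> B is not a superkey, the relation is not in 3NF.
Since {D} ⊂ {C, D} and {D}⁺ ⊇ {A} with {A} non-prime, there is a partial dependency; 2NF fails.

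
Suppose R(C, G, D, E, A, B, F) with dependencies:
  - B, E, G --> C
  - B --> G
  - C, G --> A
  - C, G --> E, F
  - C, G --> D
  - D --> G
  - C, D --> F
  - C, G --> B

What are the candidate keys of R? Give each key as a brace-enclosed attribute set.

{B, C}, {B, E}, {C, D}, {C, G}

{B, C}⁺ = {A, B, C, D, E, F, G} — all of the relation — so {B, C} is a candidate key.
{B, E}⁺ = {A, B, C, D, E, F, G} — all of the relation — so {B, E} is a candidate key.
{C, D}⁺ = {A, B, C, D, E, F, G} — all of the relation — so {C, D} is a candidate key.
{C, G}⁺ = {A, B, C, D, E, F, G} — all of the relation — so {C, G} is a candidate key.
Any other superkey properly contains one of these, so there are no further candidate keys.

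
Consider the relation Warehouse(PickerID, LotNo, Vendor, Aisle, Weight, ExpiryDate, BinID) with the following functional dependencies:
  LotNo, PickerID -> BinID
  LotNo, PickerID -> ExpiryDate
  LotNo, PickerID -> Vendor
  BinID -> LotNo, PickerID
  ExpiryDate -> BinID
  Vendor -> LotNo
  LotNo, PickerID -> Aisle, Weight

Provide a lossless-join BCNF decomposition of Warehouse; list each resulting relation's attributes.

{Aisle, BinID, ExpiryDate, PickerID, Vendor, Weight}; {LotNo, Vendor}

Candidate keys of the original relation: {BinID}, {ExpiryDate}, {LotNo, PickerID}, {PickerID, Vendor}.
{Aisle, BinID, ExpiryDate, LotNo, PickerID, Vendor, Weight}: {Vendor} determines {LotNo, Vendor} here but is not a superkey — split on Vendor -> LotNo, giving {LotNo, Vendor} and {Aisle, BinID, ExpiryDate, PickerID, Vendor, Weight}.
{LotNo, Vendor} is in BCNF.
{Aisle, BinID, ExpiryDate, PickerID, Vendor, Weight} is in BCNF.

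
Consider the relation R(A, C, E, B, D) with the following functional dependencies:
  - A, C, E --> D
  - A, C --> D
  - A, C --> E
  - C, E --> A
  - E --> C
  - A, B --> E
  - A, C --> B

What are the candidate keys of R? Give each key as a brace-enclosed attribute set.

{A, B}, {A, C}, {E}

{E} is a candidate key since {E}⁺ = {A, B, C, D, E} covers every attribute.
{A, B} is a candidate key since {A, B}⁺ = {A, B, C, D, E} covers every attribute.
{A, C} is a candidate key since {A, C}⁺ = {A, B, C, D, E} covers every attribute.
These are minimal and exhaustive — every other superkey contains one of them.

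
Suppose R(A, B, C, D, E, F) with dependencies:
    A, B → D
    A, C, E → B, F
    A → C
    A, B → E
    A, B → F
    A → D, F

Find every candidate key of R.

Attributes never on any right-hand side: {A} — every candidate key must contain it.
{A, B}⁺ = {A, B, C, D, E, F} — all of the relation — so {A, B} is a candidate key.
{A, E}⁺ = {A, B, C, D, E, F} — all of the relation — so {A, E} is a candidate key.
Any other superkey properly contains one of these, so there are no further candidate keys.

{A, B}, {A, E}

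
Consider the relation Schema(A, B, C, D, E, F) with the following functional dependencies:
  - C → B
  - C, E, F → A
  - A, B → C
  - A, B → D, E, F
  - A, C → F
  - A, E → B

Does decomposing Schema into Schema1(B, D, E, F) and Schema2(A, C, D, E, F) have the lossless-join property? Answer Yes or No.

The shared attributes are {D, E, F} and {D, E, F}⁺ = {D, E, F}.
Schema1 ⊄ {D, E, F} and Schema2 ⊄ {D, E, F}, so the split is lossy.

No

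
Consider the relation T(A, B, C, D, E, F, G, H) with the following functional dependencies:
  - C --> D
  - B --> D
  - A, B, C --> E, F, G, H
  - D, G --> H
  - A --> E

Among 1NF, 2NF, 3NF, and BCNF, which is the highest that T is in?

Candidate key: {A, B, C}. Prime attributes: {A, B, C}.
C --> D: {C}⁺ = {C, D}, which is not all of the attributes, so the left side is not a superkey — BCNF is violated.
Because {D} is non-prime and the left side of C --> D is not a superkey, the relation is not in 3NF.
{A} is a proper subset of the key {A, B, C}, and {A}⁺ contains the non-prime attribute {E} — a partial dependency, so 2NF is violated.

1NF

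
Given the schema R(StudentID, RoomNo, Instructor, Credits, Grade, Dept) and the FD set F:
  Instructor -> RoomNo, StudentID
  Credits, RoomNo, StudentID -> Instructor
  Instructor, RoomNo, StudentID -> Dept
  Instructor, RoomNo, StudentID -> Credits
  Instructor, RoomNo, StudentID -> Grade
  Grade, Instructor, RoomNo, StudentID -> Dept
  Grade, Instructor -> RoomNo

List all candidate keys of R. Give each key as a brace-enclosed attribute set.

{Instructor}⁺ = {Credits, Dept, Grade, Instructor, RoomNo, StudentID}, which is every attribute, so {Instructor} is a candidate key.
{Credits, RoomNo, StudentID}⁺ = {Credits, Dept, Grade, Instructor, RoomNo, StudentID}, which is every attribute, so {Credits, RoomNo, StudentID} is a candidate key.
No proper subset of any of these is a key, and no other minimal superkey exists.

{Credits, RoomNo, StudentID}, {Instructor}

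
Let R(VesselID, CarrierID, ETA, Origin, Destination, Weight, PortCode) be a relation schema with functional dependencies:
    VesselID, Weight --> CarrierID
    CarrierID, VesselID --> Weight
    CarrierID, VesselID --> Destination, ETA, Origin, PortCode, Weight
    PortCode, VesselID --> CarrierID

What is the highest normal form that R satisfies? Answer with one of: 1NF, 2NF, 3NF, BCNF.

Candidate keys: {CarrierID, VesselID}, {PortCode, VesselID}, {VesselID, Weight}. Prime attributes: {CarrierID, PortCode, VesselID, Weight}.
Each dependency's left side is a superkey — BCNF holds.

BCNF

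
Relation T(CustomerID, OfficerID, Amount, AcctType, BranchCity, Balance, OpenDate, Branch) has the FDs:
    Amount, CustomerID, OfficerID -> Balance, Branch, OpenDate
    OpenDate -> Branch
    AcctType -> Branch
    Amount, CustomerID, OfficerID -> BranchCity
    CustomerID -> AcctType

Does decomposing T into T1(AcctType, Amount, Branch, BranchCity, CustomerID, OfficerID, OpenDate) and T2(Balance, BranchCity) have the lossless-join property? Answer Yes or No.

T1 ∩ T2 = {BranchCity}; its closure under F is {BranchCity}.
Neither T1 nor T2 is contained in that closure, so the decomposition is lossy.

No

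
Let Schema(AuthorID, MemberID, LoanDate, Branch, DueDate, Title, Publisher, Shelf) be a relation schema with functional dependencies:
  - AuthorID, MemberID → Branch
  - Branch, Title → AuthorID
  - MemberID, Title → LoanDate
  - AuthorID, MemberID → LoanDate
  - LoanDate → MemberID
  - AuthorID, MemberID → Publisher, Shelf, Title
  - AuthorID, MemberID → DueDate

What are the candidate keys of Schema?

{AuthorID, LoanDate} is a candidate key since {AuthorID, LoanDate}⁺ = {AuthorID, Branch, DueDate, LoanDate, MemberID, Publisher, Shelf, Title} covers every attribute.
{AuthorID, MemberID} is a candidate key since {AuthorID, MemberID}⁺ = {AuthorID, Branch, DueDate, LoanDate, MemberID, Publisher, Shelf, Title} covers every attribute.
{Branch, LoanDate, Title} is a candidate key since {Branch, LoanDate, Title}⁺ = {AuthorID, Branch, DueDate, LoanDate, MemberID, Publisher, Shelf, Title} covers every attribute.
{Branch, MemberID, Title} is a candidate key since {Branch, MemberID, Title}⁺ = {AuthorID, Branch, DueDate, LoanDate, MemberID, Publisher, Shelf, Title} covers every attribute.
No proper subset of any of these is a key, and no other minimal superkey exists.

{AuthorID, LoanDate}, {AuthorID, MemberID}, {Branch, LoanDate, Title}, {Branch, MemberID, Title}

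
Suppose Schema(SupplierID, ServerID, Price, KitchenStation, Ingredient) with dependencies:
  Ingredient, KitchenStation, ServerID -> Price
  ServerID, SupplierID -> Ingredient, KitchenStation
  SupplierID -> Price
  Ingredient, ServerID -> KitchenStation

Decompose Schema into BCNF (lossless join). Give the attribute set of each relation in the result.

Candidate key of the original relation: {ServerID, SupplierID}.
{Ingredient, KitchenStation, Price, ServerID, SupplierID}: {Ingredient, KitchenStation, ServerID} determines {Ingredient, KitchenStation, Price, ServerID} here but is not a superkey — split on Ingredient, KitchenStation, ServerID -> Price, giving {Ingredient, KitchenStation, Price, ServerID} and {Ingredient, KitchenStation, ServerID, SupplierID}.
{Ingredient, KitchenStation, Price, ServerID}: every determinant is a superkey — BCNF.
{Ingredient, KitchenStation, ServerID, SupplierID}: {Ingredient, ServerID} determines {Ingredient, KitchenStation, ServerID} here but is not a superkey — split on Ingredient, ServerID -> KitchenStation, giving {Ingredient, KitchenStation, ServerID} and {Ingredient, ServerID, SupplierID}.
{Ingredient, KitchenStation, ServerID}: every determinant is a superkey — BCNF.
{Ingredient, ServerID, SupplierID}: every determinant is a superkey — BCNF.

{Ingredient, KitchenStation, Price, ServerID}; {Ingredient, ServerID, SupplierID}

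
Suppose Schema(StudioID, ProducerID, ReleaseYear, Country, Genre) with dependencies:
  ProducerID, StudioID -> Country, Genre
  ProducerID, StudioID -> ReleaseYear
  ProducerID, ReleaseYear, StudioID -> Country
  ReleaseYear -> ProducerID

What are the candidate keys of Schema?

No FD produces {StudioID}, so it must be in every candidate key.
{ProducerID, StudioID}⁺ = {Country, Genre, ProducerID, ReleaseYear, StudioID} — all of the relation — so {ProducerID, StudioID} is a candidate key.
{ReleaseYear, StudioID}⁺ = {Country, Genre, ProducerID, ReleaseYear, StudioID} — all of the relation — so {ReleaseYear, StudioID} is a candidate key.
Any other superkey properly contains one of these, so there are no further candidate keys.

{ProducerID, StudioID}, {ReleaseYear, StudioID}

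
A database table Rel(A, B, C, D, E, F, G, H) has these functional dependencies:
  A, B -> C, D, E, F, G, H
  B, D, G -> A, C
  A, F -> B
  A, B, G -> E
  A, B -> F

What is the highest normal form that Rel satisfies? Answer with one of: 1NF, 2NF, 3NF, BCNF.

Candidate keys: {A, B}, {A, F}, {B, D, G}. Prime attributes: {A, B, D, F, G}.
Every FD has a superkey on the left, so the relation is in BCNF.

BCNF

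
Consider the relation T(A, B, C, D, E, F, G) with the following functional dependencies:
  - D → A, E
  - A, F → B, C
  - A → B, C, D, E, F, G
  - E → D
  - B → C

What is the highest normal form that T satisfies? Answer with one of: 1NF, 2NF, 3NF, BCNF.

2NF

Candidate keys: {A}, {D}, {E}. Prime attributes: {A, D, E}.
B → C breaks BCNF: {B}⁺ = {B, C}, so {B} is not a superkey.
Because {C} is non-prime and the left side of B → C is not a superkey, the relation is not in 3NF.
With only single-attribute keys there can be no partial dependency, so 2NF holds.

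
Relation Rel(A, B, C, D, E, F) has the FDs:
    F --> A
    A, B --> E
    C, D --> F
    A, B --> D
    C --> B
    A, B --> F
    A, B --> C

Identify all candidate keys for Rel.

{A, B}, {A, C}, {B, F}, {C, D}, {C, F}

Closure of {A, B} is {A, B, C, D, E, F}, the whole schema; {A, B} is a candidate key.
Closure of {A, C} is {A, B, C, D, E, F}, the whole schema; {A, C} is a candidate key.
Closure of {B, F} is {A, B, C, D, E, F}, the whole schema; {B, F} is a candidate key.
Closure of {C, D} is {A, B, C, D, E, F}, the whole schema; {C, D} is a candidate key.
Closure of {C, F} is {A, B, C, D, E, F}, the whole schema; {C, F} is a candidate key.
No proper subset of any of these is a key, and no other minimal superkey exists.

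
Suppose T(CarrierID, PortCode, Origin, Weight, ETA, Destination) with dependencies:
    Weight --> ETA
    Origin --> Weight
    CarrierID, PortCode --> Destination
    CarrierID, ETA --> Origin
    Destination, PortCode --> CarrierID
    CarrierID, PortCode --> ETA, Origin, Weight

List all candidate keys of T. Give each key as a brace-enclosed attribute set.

Attributes never on any right-hand side: {PortCode} — every candidate key must contain it.
{CarrierID, PortCode} is a candidate key since {CarrierID, PortCode}⁺ = {CarrierID, Destination, ETA, Origin, PortCode, Weight} covers every attribute.
{Destination, PortCode} is a candidate key since {Destination, PortCode}⁺ = {CarrierID, Destination, ETA, Origin, PortCode, Weight} covers every attribute.
These are minimal and exhaustive — every other superkey contains one of them.

{CarrierID, PortCode}, {Destination, PortCode}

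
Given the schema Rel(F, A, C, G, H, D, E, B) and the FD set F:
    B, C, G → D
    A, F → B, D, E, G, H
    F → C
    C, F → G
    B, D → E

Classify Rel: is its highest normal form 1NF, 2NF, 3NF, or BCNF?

1NF

Candidate key: {A, F}. Prime attributes: {A, F}.
For B, C, G → D we have {B, C, G}⁺ = {B, C, D, E, G}; {B, C, G} is not a superkey, so BCNF fails.
B, C, G → D has non-prime {D} on the right and a non-superkey on the left, so 3NF fails.
The proper key subset {F} of {A, F} determines non-prime {C, G}, so the relation is not even in 2NF.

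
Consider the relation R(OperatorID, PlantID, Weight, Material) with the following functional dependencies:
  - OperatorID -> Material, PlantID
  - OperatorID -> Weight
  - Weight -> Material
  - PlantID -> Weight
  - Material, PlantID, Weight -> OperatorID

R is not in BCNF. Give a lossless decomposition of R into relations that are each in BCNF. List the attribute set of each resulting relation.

{Material, Weight}; {OperatorID, PlantID, Weight}

Candidate keys of the original relation: {OperatorID}, {PlantID}.
Within {Material, OperatorID, PlantID, Weight}: {Weight}⁺ ∩ {Material, OperatorID, PlantID, Weight} = {Material, Weight}, not the whole set, so Weight -> Material violates BCNF; decompose into {Material, Weight} and {OperatorID, PlantID, Weight}.
{Material, Weight} is in BCNF.
{OperatorID, PlantID, Weight} is in BCNF.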